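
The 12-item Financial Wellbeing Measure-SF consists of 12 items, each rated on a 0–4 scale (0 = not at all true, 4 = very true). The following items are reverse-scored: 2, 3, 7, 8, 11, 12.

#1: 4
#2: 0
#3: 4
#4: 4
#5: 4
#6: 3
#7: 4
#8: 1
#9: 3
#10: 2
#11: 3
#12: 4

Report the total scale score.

Reverse-scored items use 4 − raw:
  item 2: 4 − 0 = 4
  item 3: 4 − 4 = 0
  item 7: 4 − 4 = 0
  item 8: 4 − 1 = 3
  item 11: 4 − 3 = 1
  item 12: 4 − 4 = 0
Scored items: 4, 4, 0, 4, 4, 3, 0, 3, 3, 2, 1, 0
Total = 4 + 4 + 0 + 4 + 4 + 3 + 0 + 3 + 3 + 2 + 1 + 0 = 28

28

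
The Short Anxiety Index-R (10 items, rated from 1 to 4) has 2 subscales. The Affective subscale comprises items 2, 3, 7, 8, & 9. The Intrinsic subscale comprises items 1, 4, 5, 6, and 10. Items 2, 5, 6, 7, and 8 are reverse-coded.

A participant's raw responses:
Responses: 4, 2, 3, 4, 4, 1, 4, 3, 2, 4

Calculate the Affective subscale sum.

Affective items: 2, 3, 7, 8, 9.
Of these, items 2, 7 and 8 are reverse-coded; on a 1–4 scale, reversed = 5 − raw.
  item 2: 5 − 2 = 3
  item 3: 3
  item 7: 5 − 4 = 1
  item 8: 5 − 3 = 2
  item 9: 2
Sum = 3 + 3 + 1 + 2 + 2 = 11

11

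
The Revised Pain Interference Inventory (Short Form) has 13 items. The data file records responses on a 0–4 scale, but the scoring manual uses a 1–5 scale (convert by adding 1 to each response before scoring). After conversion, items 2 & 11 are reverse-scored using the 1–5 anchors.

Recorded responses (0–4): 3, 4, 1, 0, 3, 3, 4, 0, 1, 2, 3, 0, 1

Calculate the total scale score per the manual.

32

Convert to 1–5: 4, 5, 2, 1, 4, 4, 5, 1, 2, 3, 4, 1, 2
Reverse-coded (on a 1–5 scale, reversed = 6 − raw):
  item 2: 6 − 5 = 1
  item 11: 6 − 4 = 2
Scored: 4, 1, 2, 1, 4, 4, 5, 1, 2, 3, 2, 1, 2
Total = 32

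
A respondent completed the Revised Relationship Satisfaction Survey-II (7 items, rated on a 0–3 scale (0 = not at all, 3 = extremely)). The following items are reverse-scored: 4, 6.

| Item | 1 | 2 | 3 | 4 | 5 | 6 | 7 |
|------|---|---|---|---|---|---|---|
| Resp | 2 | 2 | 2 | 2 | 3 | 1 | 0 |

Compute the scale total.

Raw sum = 12. Reverse-scored items: 4, 6; their raw sum = 3.
Each reversal replaces raw with 3 − raw, changing the total by 3 − 2·raw per item.
Total = 12 + 2·3 − 2·3 = 12 + 6 − 6 = 12

12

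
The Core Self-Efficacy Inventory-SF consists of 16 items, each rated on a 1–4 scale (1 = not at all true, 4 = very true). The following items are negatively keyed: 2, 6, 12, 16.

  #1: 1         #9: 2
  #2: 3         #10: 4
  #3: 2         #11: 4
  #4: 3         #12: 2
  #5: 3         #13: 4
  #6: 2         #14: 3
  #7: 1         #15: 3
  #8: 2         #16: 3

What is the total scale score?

Reversing items 2, 6, 12 and 16 with 5 − raw:
Total = 1 + (5−3) + 2 + 3 + 3 + (5−2) + 1 + 2 + 2 + 4 + 4 + (5−2) + 4 + 3 + 3 + (5−3)
      = 1 + 2 + 2 + 3 + 3 + 3 + 1 + 2 + 2 + 4 + 4 + 3 + 4 + 3 + 3 + 2 = 42

42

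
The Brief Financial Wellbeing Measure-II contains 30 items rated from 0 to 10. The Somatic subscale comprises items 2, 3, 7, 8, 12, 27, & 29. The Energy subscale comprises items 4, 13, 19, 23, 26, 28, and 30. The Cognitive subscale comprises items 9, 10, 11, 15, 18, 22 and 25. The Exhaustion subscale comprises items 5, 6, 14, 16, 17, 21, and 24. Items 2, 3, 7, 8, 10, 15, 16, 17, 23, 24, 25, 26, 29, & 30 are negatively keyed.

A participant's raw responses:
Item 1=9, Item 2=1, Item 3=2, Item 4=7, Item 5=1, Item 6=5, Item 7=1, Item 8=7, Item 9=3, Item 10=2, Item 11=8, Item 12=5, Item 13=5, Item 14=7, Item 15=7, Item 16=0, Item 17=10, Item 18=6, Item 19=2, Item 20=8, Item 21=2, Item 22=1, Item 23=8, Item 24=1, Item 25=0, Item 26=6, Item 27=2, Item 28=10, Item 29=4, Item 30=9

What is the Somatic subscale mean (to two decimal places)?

6.00

Somatic items: 2, 3, 7, 8, 12, 27, 29.
Of these, items 2, 3, 7, 8, & 29 are negatively keyed; reversed = (0+10) − raw = 10 − raw.
  item 2: 10 − 1 = 9
  item 3: 10 − 2 = 8
  item 7: 10 − 1 = 9
  item 8: 10 − 7 = 3
  item 12: 5
  item 27: 2
  item 29: 10 − 4 = 6
Sum = 9 + 8 + 9 + 3 + 5 + 2 + 6 = 42
Mean = 42 / 7 = 6.00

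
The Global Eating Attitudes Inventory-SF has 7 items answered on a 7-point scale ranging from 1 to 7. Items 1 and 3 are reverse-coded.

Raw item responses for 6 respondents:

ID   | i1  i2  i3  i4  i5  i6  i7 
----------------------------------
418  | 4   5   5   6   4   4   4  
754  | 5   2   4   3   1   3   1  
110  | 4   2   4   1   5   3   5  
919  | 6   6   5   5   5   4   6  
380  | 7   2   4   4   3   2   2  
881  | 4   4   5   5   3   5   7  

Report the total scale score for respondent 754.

17

Respondent 754 raw: 5, 2, 4, 3, 1, 3, 1.
Reverse-coded (on a 1–7 scale, reversed = 8 − raw):
  item 1: 8 − 5 = 3
  item 2: 2
  item 3: 8 − 4 = 4
  item 4: 3
  item 5: 1
  item 6: 3
  item 7: 1
Sum = 3 + 2 + 4 + 3 + 1 + 3 + 1 = 17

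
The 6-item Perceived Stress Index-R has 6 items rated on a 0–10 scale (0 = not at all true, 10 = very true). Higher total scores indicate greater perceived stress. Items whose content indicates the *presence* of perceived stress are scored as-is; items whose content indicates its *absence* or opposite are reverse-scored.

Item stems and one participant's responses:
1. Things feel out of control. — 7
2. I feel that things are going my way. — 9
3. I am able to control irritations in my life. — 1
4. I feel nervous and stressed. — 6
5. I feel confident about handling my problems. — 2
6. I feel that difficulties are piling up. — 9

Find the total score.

Items 2, 3, 5 describe the absence/opposite of perceived stress → reverse-score.
reversed = (0+10) − raw = 10 − raw.
  item 1: 7
  item 2: 10 − 9 = 1
  item 3: 10 − 1 = 9
  item 4: 6
  item 5: 10 − 2 = 8
  item 6: 9
Total = 7 + 1 + 9 + 6 + 8 + 9 = 40

40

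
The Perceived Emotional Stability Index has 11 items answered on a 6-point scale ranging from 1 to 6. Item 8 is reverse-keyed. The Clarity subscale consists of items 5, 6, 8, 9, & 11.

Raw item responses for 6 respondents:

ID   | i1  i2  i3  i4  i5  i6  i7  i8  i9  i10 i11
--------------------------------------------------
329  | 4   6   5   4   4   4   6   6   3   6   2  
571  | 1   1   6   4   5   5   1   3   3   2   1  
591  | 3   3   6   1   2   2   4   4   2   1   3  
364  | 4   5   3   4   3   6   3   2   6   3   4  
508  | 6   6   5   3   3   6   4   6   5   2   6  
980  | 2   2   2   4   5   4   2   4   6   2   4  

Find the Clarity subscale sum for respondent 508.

21

Respondent 508 raw: 6, 6, 5, 3, 3, 6, 4, 6, 5, 2, 6.
Clarity items: 5, 6, 8, 9, 11.
Reverse-coded (reverse-coded value = 7 − response):
  item 5: 3
  item 6: 6
  item 8: 7 − 6 = 1
  item 9: 5
  item 11: 6
Sum = 3 + 6 + 1 + 5 + 6 = 21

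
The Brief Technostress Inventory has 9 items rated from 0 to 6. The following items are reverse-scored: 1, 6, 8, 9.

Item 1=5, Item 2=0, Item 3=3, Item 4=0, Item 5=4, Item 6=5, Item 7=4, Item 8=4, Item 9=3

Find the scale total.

Raw sum = 28. Reverse-scored items: 1, 6, 8, 9; their raw sum = 17.
Each reversal replaces raw with 6 − raw, changing the total by 6 − 2·raw per item.
Total = 28 + 4·6 − 2·17 = 28 + 24 − 34 = 18

18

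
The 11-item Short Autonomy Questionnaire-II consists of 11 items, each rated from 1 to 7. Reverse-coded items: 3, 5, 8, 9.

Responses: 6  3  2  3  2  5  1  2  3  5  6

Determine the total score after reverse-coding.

Reverse-coded items use 8 − raw:
  item 3: 8 − 2 = 6
  item 5: 8 − 2 = 6
  item 8: 8 − 2 = 6
  item 9: 8 − 3 = 5
Scored items: 6, 3, 6, 3, 6, 5, 1, 6, 5, 5, 6
Total = 6 + 3 + 6 + 3 + 6 + 5 + 1 + 6 + 5 + 5 + 6 = 52

52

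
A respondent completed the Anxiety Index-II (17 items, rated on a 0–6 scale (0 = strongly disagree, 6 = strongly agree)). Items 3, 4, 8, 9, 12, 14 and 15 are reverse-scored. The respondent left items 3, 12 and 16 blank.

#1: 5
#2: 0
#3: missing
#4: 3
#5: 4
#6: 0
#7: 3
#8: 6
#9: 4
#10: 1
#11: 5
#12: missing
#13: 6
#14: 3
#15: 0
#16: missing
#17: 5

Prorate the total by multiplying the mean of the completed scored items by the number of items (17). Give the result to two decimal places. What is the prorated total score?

Reverse-coded (reverse-coded value = 6 − response):
  item 4: 6 − 3 = 3
  item 8: 6 − 6 = 0
  item 9: 6 − 4 = 2
  item 14: 6 − 3 = 3
  item 15: 6 − 0 = 6
Completed scored items (14 of 17): 5, 0, 3, 4, 0, 3, 0, 2, 1, 5, 6, 3, 6, 5; sum = 43.
Person mean = 43 / 14 ≈ 3.0714
Prorated total = (43 / 14) × 17 = 52.21 (to 2 dp)

52.21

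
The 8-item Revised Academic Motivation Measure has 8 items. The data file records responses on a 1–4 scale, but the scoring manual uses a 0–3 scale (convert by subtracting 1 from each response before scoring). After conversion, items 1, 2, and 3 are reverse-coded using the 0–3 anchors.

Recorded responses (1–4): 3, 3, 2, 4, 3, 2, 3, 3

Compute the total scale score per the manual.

14

Convert to 0–3: 2, 2, 1, 3, 2, 1, 2, 2
Reverse-coded (on a 0–3 scale, reversed = 3 − raw):
  item 1: 3 − 2 = 1
  item 2: 3 − 2 = 1
  item 3: 3 − 1 = 2
Scored: 1, 1, 2, 3, 2, 1, 2, 2
Total = 14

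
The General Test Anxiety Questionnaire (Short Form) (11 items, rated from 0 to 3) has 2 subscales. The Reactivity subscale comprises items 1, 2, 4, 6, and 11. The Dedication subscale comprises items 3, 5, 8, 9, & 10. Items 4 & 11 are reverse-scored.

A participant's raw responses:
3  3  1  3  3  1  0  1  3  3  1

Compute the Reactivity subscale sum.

Reactivity items: 1, 2, 4, 6, 11.
Of these, items 4 and 11 are reverse-scored; reverse-coded value = 3 − response.
  item 1: 3
  item 2: 3
  item 4: 3 − 3 = 0
  item 6: 1
  item 11: 3 − 1 = 2
Sum = 3 + 3 + 0 + 1 + 2 = 9

9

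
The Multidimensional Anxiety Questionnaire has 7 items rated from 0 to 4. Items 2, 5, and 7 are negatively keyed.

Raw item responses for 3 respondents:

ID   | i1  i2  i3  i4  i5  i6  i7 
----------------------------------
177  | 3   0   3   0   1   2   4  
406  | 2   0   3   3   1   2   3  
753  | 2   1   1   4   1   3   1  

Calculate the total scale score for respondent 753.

Respondent 753 raw: 2, 1, 1, 4, 1, 3, 1.
Reverse-coded (reversed = (0+4) − raw = 4 − raw):
  item 1: 2
  item 2: 4 − 1 = 3
  item 3: 1
  item 4: 4
  item 5: 4 − 1 = 3
  item 6: 3
  item 7: 4 − 1 = 3
Sum = 2 + 3 + 1 + 4 + 3 + 3 + 3 = 19

19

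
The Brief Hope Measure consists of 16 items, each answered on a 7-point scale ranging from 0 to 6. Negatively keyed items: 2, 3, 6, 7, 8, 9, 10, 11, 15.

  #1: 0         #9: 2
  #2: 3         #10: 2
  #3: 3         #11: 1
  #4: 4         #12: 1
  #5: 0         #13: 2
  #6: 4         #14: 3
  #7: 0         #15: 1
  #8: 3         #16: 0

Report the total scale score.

Reversing items 2, 3, 6, 7, 8, 9, 10, 11, & 15 with 6 − raw:
Total = 0 + (6−3) + (6−3) + 4 + 0 + (6−4) + (6−0) + (6−3) + (6−2) + (6−2) + (6−1) + 1 + 2 + 3 + (6−1) + 0
      = 0 + 3 + 3 + 4 + 0 + 2 + 6 + 3 + 4 + 4 + 5 + 1 + 2 + 3 + 5 + 0 = 45

45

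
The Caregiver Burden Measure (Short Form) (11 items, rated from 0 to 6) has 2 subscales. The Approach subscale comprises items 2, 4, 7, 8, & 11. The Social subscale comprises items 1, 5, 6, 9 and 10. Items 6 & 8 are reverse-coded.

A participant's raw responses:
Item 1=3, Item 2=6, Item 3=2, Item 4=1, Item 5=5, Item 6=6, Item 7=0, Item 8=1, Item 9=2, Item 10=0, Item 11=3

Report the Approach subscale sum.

15

Approach items: 2, 4, 7, 8, 11.
Of these, item 8 is reverse-coded; on a 0–6 scale, reversed = 6 − raw.
  item 2: 6
  item 4: 1
  item 7: 0
  item 8: 6 − 1 = 5
  item 11: 3
Sum = 6 + 1 + 0 + 5 + 3 = 15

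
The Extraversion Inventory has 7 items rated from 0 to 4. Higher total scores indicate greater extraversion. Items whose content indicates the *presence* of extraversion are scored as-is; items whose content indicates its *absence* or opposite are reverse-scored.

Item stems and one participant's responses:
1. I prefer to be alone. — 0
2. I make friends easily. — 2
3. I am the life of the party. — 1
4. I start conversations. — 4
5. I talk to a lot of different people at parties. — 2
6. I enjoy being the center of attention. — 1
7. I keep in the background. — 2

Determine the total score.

Items 1, 7 describe the absence/opposite of extraversion → reverse-score.
reverse-coded value = 4 − response.
  item 1: 4 − 0 = 4
  item 2: 2
  item 3: 1
  item 4: 4
  item 5: 2
  item 6: 1
  item 7: 4 − 2 = 2
Total = 4 + 2 + 1 + 4 + 2 + 1 + 2 = 16

16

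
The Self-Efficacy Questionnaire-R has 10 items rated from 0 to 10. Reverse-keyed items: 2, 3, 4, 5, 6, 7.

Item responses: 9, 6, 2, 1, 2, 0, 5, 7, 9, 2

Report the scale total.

Raw sum = 43. Reverse-keyed items: 2, 3, 4, 5, 6, 7; their raw sum = 16.
Each reversal replaces raw with 10 − raw, changing the total by 10 − 2·raw per item.
Total = 43 + 6·10 − 2·16 = 43 + 60 − 32 = 71

71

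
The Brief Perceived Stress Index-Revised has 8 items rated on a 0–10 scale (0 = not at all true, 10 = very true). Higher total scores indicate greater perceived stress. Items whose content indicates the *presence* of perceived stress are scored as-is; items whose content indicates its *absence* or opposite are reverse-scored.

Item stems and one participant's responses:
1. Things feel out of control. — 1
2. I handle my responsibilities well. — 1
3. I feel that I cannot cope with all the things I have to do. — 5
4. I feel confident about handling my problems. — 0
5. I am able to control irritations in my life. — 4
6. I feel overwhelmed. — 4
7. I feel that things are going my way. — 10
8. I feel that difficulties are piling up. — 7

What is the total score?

42

Items 2, 4, 5, 7 describe the absence/opposite of perceived stress → reverse-score.
reverse-coded value = 10 − response.
  item 1: 1
  item 2: 10 − 1 = 9
  item 3: 5
  item 4: 10 − 0 = 10
  item 5: 10 − 4 = 6
  item 6: 4
  item 7: 10 − 10 = 0
  item 8: 7
Total = 1 + 9 + 5 + 10 + 6 + 4 + 0 + 7 = 42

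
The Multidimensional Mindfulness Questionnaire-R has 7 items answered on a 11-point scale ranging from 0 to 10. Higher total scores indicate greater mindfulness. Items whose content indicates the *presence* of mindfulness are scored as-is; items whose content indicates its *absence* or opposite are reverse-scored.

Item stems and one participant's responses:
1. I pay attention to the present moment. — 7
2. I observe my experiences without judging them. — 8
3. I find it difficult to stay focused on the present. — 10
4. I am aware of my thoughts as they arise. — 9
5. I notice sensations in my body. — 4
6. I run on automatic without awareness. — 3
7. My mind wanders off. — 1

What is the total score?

44

Items 3, 6, 7 describe the absence/opposite of mindfulness → reverse-score.
on a 0–10 scale, reversed = 10 − raw.
  item 1: 7
  item 2: 8
  item 3: 10 − 10 = 0
  item 4: 9
  item 5: 4
  item 6: 10 − 3 = 7
  item 7: 10 − 1 = 9
Total = 7 + 8 + 0 + 9 + 4 + 7 + 9 = 44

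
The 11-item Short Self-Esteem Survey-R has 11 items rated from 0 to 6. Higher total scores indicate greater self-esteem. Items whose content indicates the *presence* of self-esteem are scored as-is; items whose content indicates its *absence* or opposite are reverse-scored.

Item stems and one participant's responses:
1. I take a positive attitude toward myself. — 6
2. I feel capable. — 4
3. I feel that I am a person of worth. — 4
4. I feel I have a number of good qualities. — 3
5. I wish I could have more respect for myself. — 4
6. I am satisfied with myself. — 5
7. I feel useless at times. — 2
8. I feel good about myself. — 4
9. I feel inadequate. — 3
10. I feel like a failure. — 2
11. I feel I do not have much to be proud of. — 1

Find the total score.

Items 5, 7, 9, 10, 11 describe the absence/opposite of self-esteem → reverse-score.
reverse-coded value = 6 − response.
  item 1: 6
  item 2: 4
  item 3: 4
  item 4: 3
  item 5: 6 − 4 = 2
  item 6: 5
  item 7: 6 − 2 = 4
  item 8: 4
  item 9: 6 − 3 = 3
  item 10: 6 − 2 = 4
  item 11: 6 − 1 = 5
Total = 6 + 4 + 4 + 3 + 2 + 5 + 4 + 4 + 3 + 4 + 5 = 44

44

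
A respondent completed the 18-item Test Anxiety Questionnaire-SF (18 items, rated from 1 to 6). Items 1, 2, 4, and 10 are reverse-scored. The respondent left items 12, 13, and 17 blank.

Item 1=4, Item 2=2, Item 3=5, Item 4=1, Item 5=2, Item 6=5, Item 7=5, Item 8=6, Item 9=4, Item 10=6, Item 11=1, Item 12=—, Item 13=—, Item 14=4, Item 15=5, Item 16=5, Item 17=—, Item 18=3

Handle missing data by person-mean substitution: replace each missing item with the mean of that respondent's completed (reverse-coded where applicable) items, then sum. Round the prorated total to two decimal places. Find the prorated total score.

72.00

Reverse-coded (reverse-coded value = 7 − response):
  item 1: 7 − 4 = 3
  item 2: 7 − 2 = 5
  item 4: 7 − 1 = 6
  item 10: 7 − 6 = 1
Completed scored items (15 of 18): 3, 5, 5, 6, 2, 5, 5, 6, 4, 1, 1, 4, 5, 5, 3; sum = 60.
Person mean = 60 / 15 ≈ 4.0000
Prorated total = (60 / 15) × 18 = 72.00 (to 2 dp)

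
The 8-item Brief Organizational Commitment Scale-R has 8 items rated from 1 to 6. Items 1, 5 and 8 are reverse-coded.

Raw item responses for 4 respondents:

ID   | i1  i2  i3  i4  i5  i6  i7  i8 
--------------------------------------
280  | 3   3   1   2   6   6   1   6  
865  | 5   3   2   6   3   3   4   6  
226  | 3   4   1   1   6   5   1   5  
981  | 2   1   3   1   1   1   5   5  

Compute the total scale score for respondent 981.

Respondent 981 raw: 2, 1, 3, 1, 1, 1, 5, 5.
Reverse-coded (reversed = (1+6) − raw = 7 − raw):
  item 1: 7 − 2 = 5
  item 2: 1
  item 3: 3
  item 4: 1
  item 5: 7 − 1 = 6
  item 6: 1
  item 7: 5
  item 8: 7 − 5 = 2
Sum = 5 + 1 + 3 + 1 + 6 + 1 + 5 + 2 = 24

24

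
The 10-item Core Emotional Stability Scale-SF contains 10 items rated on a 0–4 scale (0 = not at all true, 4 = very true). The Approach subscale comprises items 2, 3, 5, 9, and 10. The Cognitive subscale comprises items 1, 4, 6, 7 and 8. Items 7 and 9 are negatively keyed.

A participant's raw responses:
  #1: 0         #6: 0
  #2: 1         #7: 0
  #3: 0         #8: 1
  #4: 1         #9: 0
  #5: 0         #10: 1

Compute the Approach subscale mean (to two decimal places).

1.20

Approach items: 2, 3, 5, 9, 10.
Of these, item 9 is negatively keyed; on a 0–4 scale, reversed = 4 − raw.
  item 2: 1
  item 3: 0
  item 5: 0
  item 9: 4 − 0 = 4
  item 10: 1
Sum = 1 + 0 + 0 + 4 + 1 = 6
Mean = 6 / 5 = 1.20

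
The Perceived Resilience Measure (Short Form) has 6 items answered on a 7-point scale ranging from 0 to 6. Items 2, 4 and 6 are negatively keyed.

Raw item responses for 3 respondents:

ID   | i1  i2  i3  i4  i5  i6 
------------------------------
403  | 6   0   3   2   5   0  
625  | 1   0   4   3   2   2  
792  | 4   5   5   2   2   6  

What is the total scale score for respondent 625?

20

Respondent 625 raw: 1, 0, 4, 3, 2, 2.
Reverse-coded (reversed = (0+6) − raw = 6 − raw):
  item 1: 1
  item 2: 6 − 0 = 6
  item 3: 4
  item 4: 6 − 3 = 3
  item 5: 2
  item 6: 6 − 2 = 4
Sum = 1 + 6 + 4 + 3 + 2 + 4 = 20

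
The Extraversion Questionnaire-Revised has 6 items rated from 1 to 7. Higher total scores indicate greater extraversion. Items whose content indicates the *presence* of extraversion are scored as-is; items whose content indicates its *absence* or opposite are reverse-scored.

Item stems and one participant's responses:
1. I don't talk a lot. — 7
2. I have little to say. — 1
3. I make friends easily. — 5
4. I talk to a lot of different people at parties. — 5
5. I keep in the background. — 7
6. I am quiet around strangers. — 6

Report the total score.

21

Items 1, 2, 5, 6 describe the absence/opposite of extraversion → reverse-score.
reversed = (1+7) − raw = 8 − raw.
  item 1: 8 − 7 = 1
  item 2: 8 − 1 = 7
  item 3: 5
  item 4: 5
  item 5: 8 − 7 = 1
  item 6: 8 − 6 = 2
Total = 1 + 7 + 5 + 5 + 1 + 2 = 21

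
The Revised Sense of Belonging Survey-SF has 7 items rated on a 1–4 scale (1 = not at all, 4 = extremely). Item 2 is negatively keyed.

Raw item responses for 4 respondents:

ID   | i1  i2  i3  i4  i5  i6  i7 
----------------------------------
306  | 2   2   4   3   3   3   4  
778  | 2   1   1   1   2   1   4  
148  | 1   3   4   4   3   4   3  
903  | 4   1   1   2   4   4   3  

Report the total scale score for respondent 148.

21

Respondent 148 raw: 1, 3, 4, 4, 3, 4, 3.
Reverse-coded (on a 1–4 scale, reversed = 5 − raw):
  item 1: 1
  item 2: 5 − 3 = 2
  item 3: 4
  item 4: 4
  item 5: 3
  item 6: 4
  item 7: 3
Sum = 1 + 2 + 4 + 4 + 3 + 4 + 3 = 21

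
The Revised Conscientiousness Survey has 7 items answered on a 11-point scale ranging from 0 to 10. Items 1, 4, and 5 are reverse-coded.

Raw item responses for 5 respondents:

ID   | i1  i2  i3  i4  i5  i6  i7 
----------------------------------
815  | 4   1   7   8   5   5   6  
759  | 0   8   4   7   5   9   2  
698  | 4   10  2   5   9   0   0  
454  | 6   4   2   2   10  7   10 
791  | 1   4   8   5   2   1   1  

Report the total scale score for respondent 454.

35

Respondent 454 raw: 6, 4, 2, 2, 10, 7, 10.
Reverse-coded (reverse-coded value = 10 − response):
  item 1: 10 − 6 = 4
  item 2: 4
  item 3: 2
  item 4: 10 − 2 = 8
  item 5: 10 − 10 = 0
  item 6: 7
  item 7: 10
Sum = 4 + 4 + 2 + 8 + 0 + 7 + 10 = 35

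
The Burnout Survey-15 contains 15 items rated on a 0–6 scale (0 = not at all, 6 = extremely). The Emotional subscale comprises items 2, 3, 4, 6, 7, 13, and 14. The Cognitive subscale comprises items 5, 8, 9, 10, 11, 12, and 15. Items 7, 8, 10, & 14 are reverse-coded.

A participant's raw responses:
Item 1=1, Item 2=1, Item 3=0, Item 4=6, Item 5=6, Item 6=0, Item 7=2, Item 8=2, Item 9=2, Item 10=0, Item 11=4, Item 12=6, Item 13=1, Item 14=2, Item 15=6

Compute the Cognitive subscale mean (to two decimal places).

Cognitive items: 5, 8, 9, 10, 11, 12, 15.
Of these, items 8 and 10 are reverse-coded; reverse-coded value = 6 − response.
  item 5: 6
  item 8: 6 − 2 = 4
  item 9: 2
  item 10: 6 − 0 = 6
  item 11: 4
  item 12: 6
  item 15: 6
Sum = 6 + 4 + 2 + 6 + 4 + 6 + 6 = 34
Mean = 34 / 7 = 4.86

4.86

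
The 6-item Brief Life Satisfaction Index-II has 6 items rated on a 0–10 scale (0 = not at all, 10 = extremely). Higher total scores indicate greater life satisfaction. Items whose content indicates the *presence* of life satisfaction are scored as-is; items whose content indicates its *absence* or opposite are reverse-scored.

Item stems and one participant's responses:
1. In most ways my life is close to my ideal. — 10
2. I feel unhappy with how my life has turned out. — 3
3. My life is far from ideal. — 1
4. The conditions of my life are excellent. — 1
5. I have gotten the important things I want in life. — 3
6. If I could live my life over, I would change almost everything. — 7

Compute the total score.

Items 2, 3, 6 describe the absence/opposite of life satisfaction → reverse-score.
reverse-coded value = 10 − response.
  item 1: 10
  item 2: 10 − 3 = 7
  item 3: 10 − 1 = 9
  item 4: 1
  item 5: 3
  item 6: 10 − 7 = 3
Total = 10 + 7 + 9 + 1 + 3 + 3 = 33

33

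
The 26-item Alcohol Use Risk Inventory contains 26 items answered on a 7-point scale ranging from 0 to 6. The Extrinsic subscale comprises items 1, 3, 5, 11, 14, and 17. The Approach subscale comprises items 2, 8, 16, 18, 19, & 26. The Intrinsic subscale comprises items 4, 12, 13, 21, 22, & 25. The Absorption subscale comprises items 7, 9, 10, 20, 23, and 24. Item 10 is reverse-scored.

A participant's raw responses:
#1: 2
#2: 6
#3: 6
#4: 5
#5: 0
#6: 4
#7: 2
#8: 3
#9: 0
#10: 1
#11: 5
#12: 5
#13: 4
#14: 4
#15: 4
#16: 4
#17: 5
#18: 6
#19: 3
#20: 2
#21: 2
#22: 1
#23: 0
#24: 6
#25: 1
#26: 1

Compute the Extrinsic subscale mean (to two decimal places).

3.67

Extrinsic items: 1, 3, 5, 11, 14, 17.
  item 1: 2
  item 3: 6
  item 5: 0
  item 11: 5
  item 14: 4
  item 17: 5
Sum = 2 + 6 + 0 + 5 + 4 + 5 = 22
Mean = 22 / 6 = 3.67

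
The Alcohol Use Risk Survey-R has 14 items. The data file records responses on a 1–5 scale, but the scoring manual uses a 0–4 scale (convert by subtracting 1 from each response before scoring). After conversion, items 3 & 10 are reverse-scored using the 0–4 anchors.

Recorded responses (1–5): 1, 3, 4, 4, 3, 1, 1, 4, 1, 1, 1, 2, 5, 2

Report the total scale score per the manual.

Convert to 0–4: 0, 2, 3, 3, 2, 0, 0, 3, 0, 0, 0, 1, 4, 1
Reverse-coded (reversed = (0+4) − raw = 4 − raw):
  item 3: 4 − 3 = 1
  item 10: 4 − 0 = 4
Scored: 0, 2, 1, 3, 2, 0, 0, 3, 0, 4, 0, 1, 4, 1
Total = 21

21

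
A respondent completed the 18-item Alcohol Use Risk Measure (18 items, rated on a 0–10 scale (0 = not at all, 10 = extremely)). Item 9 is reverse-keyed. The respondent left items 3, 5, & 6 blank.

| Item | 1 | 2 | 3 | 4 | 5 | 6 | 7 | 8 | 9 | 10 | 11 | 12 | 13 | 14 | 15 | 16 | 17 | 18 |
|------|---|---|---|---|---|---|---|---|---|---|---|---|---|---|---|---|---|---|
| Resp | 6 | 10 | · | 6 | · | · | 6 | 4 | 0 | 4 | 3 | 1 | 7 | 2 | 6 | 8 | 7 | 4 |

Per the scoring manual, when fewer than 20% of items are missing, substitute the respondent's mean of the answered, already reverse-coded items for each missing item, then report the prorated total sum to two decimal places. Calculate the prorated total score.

100.80

Reverse-coded (reverse-coded value = 10 − response):
  item 9: 10 − 0 = 10
Completed scored items (15 of 18): 6, 10, 6, 6, 4, 10, 4, 3, 1, 7, 2, 6, 8, 7, 4; sum = 84.
Person mean = 84 / 15 ≈ 5.6000
Prorated total = (84 / 15) × 18 = 100.80 (to 2 dp)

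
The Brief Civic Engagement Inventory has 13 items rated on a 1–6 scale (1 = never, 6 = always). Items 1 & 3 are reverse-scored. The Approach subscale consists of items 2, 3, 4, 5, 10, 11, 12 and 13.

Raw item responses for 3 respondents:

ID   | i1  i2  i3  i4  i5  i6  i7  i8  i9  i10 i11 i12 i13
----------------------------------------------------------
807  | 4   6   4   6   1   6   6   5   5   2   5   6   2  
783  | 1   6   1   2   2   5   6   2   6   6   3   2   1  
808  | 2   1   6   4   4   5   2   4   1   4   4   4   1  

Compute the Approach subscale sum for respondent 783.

28

Respondent 783 raw: 1, 6, 1, 2, 2, 5, 6, 2, 6, 6, 3, 2, 1.
Approach items: 2, 3, 4, 5, 10, 11, 12, 13.
Reverse-coded (reversed = (1+6) − raw = 7 − raw):
  item 2: 6
  item 3: 7 − 1 = 6
  item 4: 2
  item 5: 2
  item 10: 6
  item 11: 3
  item 12: 2
  item 13: 1
Sum = 6 + 6 + 2 + 2 + 6 + 3 + 2 + 1 = 28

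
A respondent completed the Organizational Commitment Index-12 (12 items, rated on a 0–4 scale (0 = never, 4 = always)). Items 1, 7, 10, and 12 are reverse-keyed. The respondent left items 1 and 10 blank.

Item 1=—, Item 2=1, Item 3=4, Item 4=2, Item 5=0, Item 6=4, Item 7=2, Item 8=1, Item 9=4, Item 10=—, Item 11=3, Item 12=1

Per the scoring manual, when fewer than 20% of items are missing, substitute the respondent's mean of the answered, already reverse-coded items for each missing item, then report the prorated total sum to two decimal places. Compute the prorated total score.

Reverse-coded (reversed = (0+4) − raw = 4 − raw):
  item 7: 4 − 2 = 2
  item 12: 4 − 1 = 3
Completed scored items (10 of 12): 1, 4, 2, 0, 4, 2, 1, 4, 3, 3; sum = 24.
Person mean = 24 / 10 ≈ 2.4000
Prorated total = (24 / 10) × 12 = 28.80 (to 2 dp)

28.80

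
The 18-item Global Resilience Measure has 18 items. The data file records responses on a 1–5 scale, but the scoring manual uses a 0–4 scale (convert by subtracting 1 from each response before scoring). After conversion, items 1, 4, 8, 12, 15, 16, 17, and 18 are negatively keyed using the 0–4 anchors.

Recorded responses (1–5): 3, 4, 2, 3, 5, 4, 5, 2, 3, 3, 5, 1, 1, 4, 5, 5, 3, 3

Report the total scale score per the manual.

41

Convert to 0–4: 2, 3, 1, 2, 4, 3, 4, 1, 2, 2, 4, 0, 0, 3, 4, 4, 2, 2
Reverse-coded (reverse-coded value = 4 − response):
  item 1: 4 − 2 = 2
  item 4: 4 − 2 = 2
  item 8: 4 − 1 = 3
  item 12: 4 − 0 = 4
  item 15: 4 − 4 = 0
  item 16: 4 − 4 = 0
  item 17: 4 − 2 = 2
  item 18: 4 − 2 = 2
Scored: 2, 3, 1, 2, 4, 3, 4, 3, 2, 2, 4, 4, 0, 3, 0, 0, 2, 2
Total = 41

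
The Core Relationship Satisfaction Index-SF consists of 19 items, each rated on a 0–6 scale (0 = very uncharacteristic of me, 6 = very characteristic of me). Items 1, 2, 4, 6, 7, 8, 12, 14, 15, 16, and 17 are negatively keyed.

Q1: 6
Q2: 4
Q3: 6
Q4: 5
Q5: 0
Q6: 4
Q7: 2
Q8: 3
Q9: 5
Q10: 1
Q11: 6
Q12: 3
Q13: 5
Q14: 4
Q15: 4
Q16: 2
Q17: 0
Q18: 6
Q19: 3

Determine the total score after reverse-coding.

61

Reversing items 1, 2, 4, 6, 7, 8, 12, 14, 15, 16, and 17 with 6 − raw:
Total = (6−6) + (6−4) + 6 + (6−5) + 0 + (6−4) + (6−2) + (6−3) + 5 + 1 + 6 + (6−3) + 5 + (6−4) + (6−4) + (6−2) + (6−0) + 6 + 3
      = 0 + 2 + 6 + 1 + 0 + 2 + 4 + 3 + 5 + 1 + 6 + 3 + 5 + 2 + 2 + 4 + 6 + 6 + 3 = 61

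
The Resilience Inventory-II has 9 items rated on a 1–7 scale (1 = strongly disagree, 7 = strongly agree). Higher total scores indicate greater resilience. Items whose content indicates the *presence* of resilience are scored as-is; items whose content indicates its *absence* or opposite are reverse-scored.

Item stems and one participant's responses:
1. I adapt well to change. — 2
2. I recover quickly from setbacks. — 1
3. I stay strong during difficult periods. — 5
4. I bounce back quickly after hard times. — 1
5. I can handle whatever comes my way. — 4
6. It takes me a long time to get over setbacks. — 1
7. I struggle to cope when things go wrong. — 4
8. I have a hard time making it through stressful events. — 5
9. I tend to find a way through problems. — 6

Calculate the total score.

Items 6, 7, 8 describe the absence/opposite of resilience → reverse-score.
on a 1–7 scale, reversed = 8 − raw.
  item 1: 2
  item 2: 1
  item 3: 5
  item 4: 1
  item 5: 4
  item 6: 8 − 1 = 7
  item 7: 8 − 4 = 4
  item 8: 8 − 5 = 3
  item 9: 6
Total = 2 + 1 + 5 + 1 + 4 + 7 + 4 + 3 + 6 = 33

33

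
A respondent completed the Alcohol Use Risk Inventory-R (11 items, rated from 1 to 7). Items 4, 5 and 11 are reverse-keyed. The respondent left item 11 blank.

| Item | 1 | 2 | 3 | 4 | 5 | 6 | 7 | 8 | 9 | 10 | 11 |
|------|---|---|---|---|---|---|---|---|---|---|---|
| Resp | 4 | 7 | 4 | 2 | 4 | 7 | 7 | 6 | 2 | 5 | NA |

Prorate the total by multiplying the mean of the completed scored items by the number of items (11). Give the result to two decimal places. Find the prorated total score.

Reverse-coded (on a 1–7 scale, reversed = 8 − raw):
  item 4: 8 − 2 = 6
  item 5: 8 − 4 = 4
Completed scored items (10 of 11): 4, 7, 4, 6, 4, 7, 7, 6, 2, 5; sum = 52.
Person mean = 52 / 10 ≈ 5.2000
Prorated total = (52 / 10) × 11 = 57.20 (to 2 dp)

57.20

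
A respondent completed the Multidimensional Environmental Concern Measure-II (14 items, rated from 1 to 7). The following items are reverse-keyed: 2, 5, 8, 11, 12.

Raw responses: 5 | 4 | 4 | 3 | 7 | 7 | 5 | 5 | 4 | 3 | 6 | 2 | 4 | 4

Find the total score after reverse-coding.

Apply reverse scoring (reverse-coded value = 8 − response):
  item 2: 8 − 4 = 4
  item 5: 8 − 7 = 1
  item 8: 8 − 5 = 3
  item 11: 8 − 6 = 2
  item 12: 8 − 2 = 6
After reverse-coding: 5, 4, 4, 3, 1, 7, 5, 3, 4, 3, 2, 6, 4, 4
Total = 5 + 4 + 4 + 3 + 1 + 7 + 5 + 3 + 4 + 3 + 2 + 6 + 4 + 4 = 55

55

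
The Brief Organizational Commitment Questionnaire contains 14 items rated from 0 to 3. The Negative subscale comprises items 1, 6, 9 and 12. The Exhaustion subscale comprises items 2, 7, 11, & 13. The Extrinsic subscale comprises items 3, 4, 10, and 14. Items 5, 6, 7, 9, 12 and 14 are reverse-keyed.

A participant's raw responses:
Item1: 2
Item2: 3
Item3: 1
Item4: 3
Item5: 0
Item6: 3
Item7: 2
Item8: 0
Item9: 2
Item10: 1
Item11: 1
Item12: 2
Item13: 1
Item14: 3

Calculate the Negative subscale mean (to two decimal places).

Negative items: 1, 6, 9, 12.
Of these, items 6, 9 and 12 are reverse-keyed; reversed = (0+3) − raw = 3 − raw.
  item 1: 2
  item 6: 3 − 3 = 0
  item 9: 3 − 2 = 1
  item 12: 3 − 2 = 1
Sum = 2 + 0 + 1 + 1 = 4
Mean = 4 / 4 = 1.00

1.00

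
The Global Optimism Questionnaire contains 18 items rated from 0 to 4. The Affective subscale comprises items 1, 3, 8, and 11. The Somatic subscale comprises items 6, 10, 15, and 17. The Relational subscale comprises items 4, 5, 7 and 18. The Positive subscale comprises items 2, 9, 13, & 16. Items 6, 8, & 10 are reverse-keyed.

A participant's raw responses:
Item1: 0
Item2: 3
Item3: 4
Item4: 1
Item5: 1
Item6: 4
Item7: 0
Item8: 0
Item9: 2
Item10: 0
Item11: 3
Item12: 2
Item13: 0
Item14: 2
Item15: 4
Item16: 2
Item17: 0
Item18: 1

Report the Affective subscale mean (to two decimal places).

Affective items: 1, 3, 8, 11.
Of these, item 8 is reverse-keyed; reverse-coded value = 4 − response.
  item 1: 0
  item 3: 4
  item 8: 4 − 0 = 4
  item 11: 3
Sum = 0 + 4 + 4 + 3 = 11
Mean = 11 / 4 = 2.75

2.75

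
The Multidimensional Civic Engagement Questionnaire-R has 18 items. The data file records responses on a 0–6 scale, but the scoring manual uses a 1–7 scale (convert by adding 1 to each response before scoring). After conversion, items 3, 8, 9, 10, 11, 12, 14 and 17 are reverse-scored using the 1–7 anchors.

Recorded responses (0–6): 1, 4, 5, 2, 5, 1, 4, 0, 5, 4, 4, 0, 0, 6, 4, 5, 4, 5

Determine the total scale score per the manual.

Convert to 1–7: 2, 5, 6, 3, 6, 2, 5, 1, 6, 5, 5, 1, 1, 7, 5, 6, 5, 6
Reverse-coded (reversed = (1+7) − raw = 8 − raw):
  item 3: 8 − 6 = 2
  item 8: 8 − 1 = 7
  item 9: 8 − 6 = 2
  item 10: 8 − 5 = 3
  item 11: 8 − 5 = 3
  item 12: 8 − 1 = 7
  item 14: 8 − 7 = 1
  item 17: 8 − 5 = 3
Scored: 2, 5, 2, 3, 6, 2, 5, 7, 2, 3, 3, 7, 1, 1, 5, 6, 3, 6
Total = 69

69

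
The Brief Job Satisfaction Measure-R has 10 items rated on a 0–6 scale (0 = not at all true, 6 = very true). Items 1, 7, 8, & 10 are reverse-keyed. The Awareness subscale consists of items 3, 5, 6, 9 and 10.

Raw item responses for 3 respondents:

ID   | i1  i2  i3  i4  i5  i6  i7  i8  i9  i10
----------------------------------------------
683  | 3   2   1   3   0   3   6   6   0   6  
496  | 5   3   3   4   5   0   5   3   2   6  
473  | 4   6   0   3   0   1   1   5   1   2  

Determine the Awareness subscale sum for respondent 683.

Respondent 683 raw: 3, 2, 1, 3, 0, 3, 6, 6, 0, 6.
Awareness items: 3, 5, 6, 9, 10.
Reverse-coded (reversed = (0+6) − raw = 6 − raw):
  item 3: 1
  item 5: 0
  item 6: 3
  item 9: 0
  item 10: 6 − 6 = 0
Sum = 1 + 0 + 3 + 0 + 0 = 4

4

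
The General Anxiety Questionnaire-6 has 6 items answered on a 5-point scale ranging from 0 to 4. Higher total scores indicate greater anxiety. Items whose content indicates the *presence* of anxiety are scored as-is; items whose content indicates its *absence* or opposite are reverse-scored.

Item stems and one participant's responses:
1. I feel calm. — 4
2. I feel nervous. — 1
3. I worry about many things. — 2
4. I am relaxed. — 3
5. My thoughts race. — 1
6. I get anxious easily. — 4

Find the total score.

9

Items 1, 4 describe the absence/opposite of anxiety → reverse-score.
on a 0–4 scale, reversed = 4 − raw.
  item 1: 4 − 4 = 0
  item 2: 1
  item 3: 2
  item 4: 4 − 3 = 1
  item 5: 1
  item 6: 4
Total = 0 + 1 + 2 + 1 + 1 + 4 = 9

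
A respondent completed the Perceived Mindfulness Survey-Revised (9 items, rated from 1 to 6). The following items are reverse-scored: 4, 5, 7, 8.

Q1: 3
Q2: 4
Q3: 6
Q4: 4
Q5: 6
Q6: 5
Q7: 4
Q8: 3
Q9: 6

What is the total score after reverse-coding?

35

Raw sum = 41. Reverse-scored items: 4, 5, 7, 8; their raw sum = 17.
Each reversal replaces raw with 7 − raw, changing the total by 7 − 2·raw per item.
Total = 41 + 4·7 − 2·17 = 41 + 28 − 34 = 35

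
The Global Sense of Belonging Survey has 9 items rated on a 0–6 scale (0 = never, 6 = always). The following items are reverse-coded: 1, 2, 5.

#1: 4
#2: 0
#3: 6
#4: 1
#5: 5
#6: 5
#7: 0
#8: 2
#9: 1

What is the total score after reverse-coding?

Reverse-coded items (reversed = (0+6) − raw = 6 − raw):
  item 1: 6 − 4 = 2
  item 2: 6 − 0 = 6
  item 5: 6 − 5 = 1
Scored items: 2, 6, 6, 1, 1, 5, 0, 2, 1
Total = 2 + 6 + 6 + 1 + 1 + 5 + 0 + 2 + 1 = 24

24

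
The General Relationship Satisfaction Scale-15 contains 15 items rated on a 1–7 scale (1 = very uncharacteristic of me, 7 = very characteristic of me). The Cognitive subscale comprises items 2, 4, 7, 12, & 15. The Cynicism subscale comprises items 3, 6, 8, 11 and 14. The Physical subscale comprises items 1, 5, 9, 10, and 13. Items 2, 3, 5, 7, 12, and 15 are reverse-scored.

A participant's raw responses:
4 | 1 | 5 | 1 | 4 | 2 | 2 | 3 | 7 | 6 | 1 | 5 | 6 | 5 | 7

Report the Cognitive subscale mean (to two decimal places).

Cognitive items: 2, 4, 7, 12, 15.
Of these, items 2, 7, 12, and 15 are reverse-scored; on a 1–7 scale, reversed = 8 − raw.
  item 2: 8 − 1 = 7
  item 4: 1
  item 7: 8 − 2 = 6
  item 12: 8 − 5 = 3
  item 15: 8 − 7 = 1
Sum = 7 + 1 + 6 + 3 + 1 = 18
Mean = 18 / 5 = 3.60

3.60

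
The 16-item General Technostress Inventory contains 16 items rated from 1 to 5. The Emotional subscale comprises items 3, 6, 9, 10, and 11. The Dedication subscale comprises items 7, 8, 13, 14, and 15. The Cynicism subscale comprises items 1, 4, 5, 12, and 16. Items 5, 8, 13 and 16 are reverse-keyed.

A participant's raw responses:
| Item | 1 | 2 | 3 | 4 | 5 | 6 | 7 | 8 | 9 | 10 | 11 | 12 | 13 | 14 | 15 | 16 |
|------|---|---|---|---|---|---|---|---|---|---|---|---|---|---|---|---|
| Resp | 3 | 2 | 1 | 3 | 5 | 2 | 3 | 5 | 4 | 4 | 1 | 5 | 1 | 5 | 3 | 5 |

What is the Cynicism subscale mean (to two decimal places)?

Cynicism items: 1, 4, 5, 12, 16.
Of these, items 5 and 16 are reverse-keyed; reverse-coded value = 6 − response.
  item 1: 3
  item 4: 3
  item 5: 6 − 5 = 1
  item 12: 5
  item 16: 6 − 5 = 1
Sum = 3 + 3 + 1 + 5 + 1 = 13
Mean = 13 / 5 = 2.60

2.60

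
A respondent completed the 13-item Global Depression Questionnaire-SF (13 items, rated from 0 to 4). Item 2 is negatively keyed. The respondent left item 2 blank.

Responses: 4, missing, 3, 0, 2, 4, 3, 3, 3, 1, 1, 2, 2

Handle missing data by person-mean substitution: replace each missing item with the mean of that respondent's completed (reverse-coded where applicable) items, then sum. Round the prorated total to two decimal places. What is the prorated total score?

30.33

Reverse-coded (on a 0–4 scale, reversed = 4 − raw):
Completed scored items (12 of 13): 4, 3, 0, 2, 4, 3, 3, 3, 1, 1, 2, 2; sum = 28.
Person mean = 28 / 12 ≈ 2.3333
Prorated total = (28 / 12) × 13 = 30.33 (to 2 dp)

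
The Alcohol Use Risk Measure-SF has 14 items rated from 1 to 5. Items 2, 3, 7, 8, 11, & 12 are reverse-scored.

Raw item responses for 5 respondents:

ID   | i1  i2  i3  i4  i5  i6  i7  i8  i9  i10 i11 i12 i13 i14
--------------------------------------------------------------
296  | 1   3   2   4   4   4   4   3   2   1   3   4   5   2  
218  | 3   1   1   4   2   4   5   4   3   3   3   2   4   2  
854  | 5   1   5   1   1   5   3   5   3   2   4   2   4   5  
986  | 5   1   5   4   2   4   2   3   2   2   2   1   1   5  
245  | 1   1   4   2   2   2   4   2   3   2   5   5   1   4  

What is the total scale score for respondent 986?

Respondent 986 raw: 5, 1, 5, 4, 2, 4, 2, 3, 2, 2, 2, 1, 1, 5.
Reverse-coded (on a 1–5 scale, reversed = 6 − raw):
  item 1: 5
  item 2: 6 − 1 = 5
  item 3: 6 − 5 = 1
  item 4: 4
  item 5: 2
  item 6: 4
  item 7: 6 − 2 = 4
  item 8: 6 − 3 = 3
  item 9: 2
  item 10: 2
  item 11: 6 − 2 = 4
  item 12: 6 − 1 = 5
  item 13: 1
  item 14: 5
Sum = 5 + 5 + 1 + 4 + 2 + 4 + 4 + 3 + 2 + 2 + 4 + 5 + 1 + 5 = 47

47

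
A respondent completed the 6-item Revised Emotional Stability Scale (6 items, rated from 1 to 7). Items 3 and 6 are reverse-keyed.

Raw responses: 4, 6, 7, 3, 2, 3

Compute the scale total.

Apply reverse scoring (reverse-coded value = 8 − response):
  item 3: 8 − 7 = 1
  item 6: 8 − 3 = 5
After reverse-coding: 4, 6, 1, 3, 2, 5
Total = 4 + 6 + 1 + 3 + 2 + 5 = 21

21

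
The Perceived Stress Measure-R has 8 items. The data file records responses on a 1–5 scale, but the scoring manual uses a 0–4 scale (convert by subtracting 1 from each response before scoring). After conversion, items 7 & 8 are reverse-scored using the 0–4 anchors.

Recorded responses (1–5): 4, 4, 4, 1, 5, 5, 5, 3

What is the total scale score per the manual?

19

Convert to 0–4: 3, 3, 3, 0, 4, 4, 4, 2
Reverse-coded (on a 0–4 scale, reversed = 4 − raw):
  item 7: 4 − 4 = 0
  item 8: 4 − 2 = 2
Scored: 3, 3, 3, 0, 4, 4, 0, 2
Total = 19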